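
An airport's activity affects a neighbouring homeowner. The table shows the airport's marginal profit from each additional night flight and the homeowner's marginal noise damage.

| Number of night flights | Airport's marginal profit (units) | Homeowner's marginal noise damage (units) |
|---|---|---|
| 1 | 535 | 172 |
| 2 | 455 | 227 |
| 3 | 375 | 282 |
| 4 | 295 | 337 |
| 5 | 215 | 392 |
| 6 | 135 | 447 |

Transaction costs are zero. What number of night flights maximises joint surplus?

Bargaining reaches the level where marginal profit last exceeds marginal noise damage.
That holds through level 3 (375 ≥ 282) but not at 4 (295 < 337).

3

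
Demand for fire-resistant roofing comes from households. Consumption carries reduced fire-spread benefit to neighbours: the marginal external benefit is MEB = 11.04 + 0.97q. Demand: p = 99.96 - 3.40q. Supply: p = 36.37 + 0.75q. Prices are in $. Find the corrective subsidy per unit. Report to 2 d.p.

subsidy = $33.80 per unit

Social marginal benefit = demand + MEB = 111.00 - 2.43q.
Set SMB = MC: 111.00 - 2.43q = 36.37 + 0.75q → q* = 23.4686.
The Pigouvian subsidy equals MEB at q*: 11.04 + 0.97×23.4686 = 33.8045.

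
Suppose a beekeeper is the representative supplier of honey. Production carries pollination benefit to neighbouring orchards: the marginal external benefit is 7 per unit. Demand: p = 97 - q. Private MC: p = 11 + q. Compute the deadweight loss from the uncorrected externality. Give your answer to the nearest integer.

Market equilibrium (private): 11 + q = 97 - q → q_m = 43.0000.
Social marginal cost = private MC − MEB = 4 + q.
Set SMC = demand: 4 + q = 97 - q → q* = 46.5000.
Between q* and q_m the wedge demand − SMC runs linearly from 0 to MEB(q_m), so the loss is a triangle.
DWL = ½ × 3.5000 × 7.0000 = 12.2500.

DWL = 12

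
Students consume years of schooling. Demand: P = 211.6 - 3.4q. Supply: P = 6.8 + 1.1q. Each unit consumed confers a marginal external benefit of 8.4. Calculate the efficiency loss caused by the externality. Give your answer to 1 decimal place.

DWL = 7.8

Market equilibrium (private): 6.8 + 1.1q = 211.6 - 3.4q → q_m = 45.5111.
Social marginal benefit = demand + MEB = 220.0 - 3.4q.
Set SMB = MC: 220.0 - 3.4q = 6.8 + 1.1q → q* = 47.3778.
Height of the DWL triangle at q_m is SMB(q_m) − MC(q_m) = MEB(q_m) = 8.4000.
DWL = ½ × 1.8667 × 8.4000 = 7.8401.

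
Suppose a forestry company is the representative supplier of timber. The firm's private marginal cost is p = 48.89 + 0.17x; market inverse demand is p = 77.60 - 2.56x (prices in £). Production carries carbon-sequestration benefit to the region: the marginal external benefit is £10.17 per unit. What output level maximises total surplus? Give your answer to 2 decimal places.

x* = 14.24

Social marginal cost = private MC − MEB = 38.72 + 0.17x.
Set SMC = demand: 38.72 + 0.17x = 77.60 - 2.56x → x* = 14.2418.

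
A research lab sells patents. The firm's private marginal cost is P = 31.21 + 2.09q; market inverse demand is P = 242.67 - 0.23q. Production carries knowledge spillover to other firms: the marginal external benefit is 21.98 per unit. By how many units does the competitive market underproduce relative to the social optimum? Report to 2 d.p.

9.47 units

Market equilibrium (private): 31.21 + 2.09q = 242.67 - 0.23q → q_m = 91.1466.
Social marginal cost = private MC − MEB = 9.23 + 2.09q.
Set SMC = demand: 9.23 + 2.09q = 242.67 - 0.23q → q* = 100.6207.
Gap = |91.1466 − 100.6207| = 9.4741.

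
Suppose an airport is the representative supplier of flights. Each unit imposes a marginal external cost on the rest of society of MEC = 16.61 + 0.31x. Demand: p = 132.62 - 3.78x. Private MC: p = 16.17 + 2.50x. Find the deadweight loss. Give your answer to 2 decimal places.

Market equilibrium (private): 16.17 + 2.50x = 132.62 - 3.78x → x_m = 18.5430.
Social marginal cost = private MC + MEC = 32.78 + 2.81x.
Set SMC = demand: 32.78 + 2.81x = 132.62 - 3.78x → x* = 15.1502.
The welfare-loss triangle has base |x_m − x*| and height MEC(x_m) (the vertical gap between SMC and demand is zero at x* and MEC at x_m).
DWL = ½ × 3.3928 × 22.3583 = 37.9286.

DWL = 37.93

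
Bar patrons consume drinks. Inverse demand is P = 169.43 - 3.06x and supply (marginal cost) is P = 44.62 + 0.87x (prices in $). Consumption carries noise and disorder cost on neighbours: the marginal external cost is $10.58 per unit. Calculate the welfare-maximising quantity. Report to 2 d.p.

x* = 29.07

Social marginal benefit = demand − MEC = 158.85 - 3.06x.
Set SMB = MC: 158.85 - 3.06x = 44.62 + 0.87x → x* = 29.0662.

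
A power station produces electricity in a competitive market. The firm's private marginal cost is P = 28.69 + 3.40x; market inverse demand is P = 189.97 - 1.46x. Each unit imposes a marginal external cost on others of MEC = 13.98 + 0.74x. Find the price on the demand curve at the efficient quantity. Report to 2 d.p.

Social marginal cost = private MC + MEC = 42.67 + 4.14x.
Set SMC = demand: 42.67 + 4.14x = 189.97 - 1.46x → x* = 26.3036.
Consumer price on the demand curve at x*: 189.97 − 1.46×26.3036 = 151.5667.

P = 151.57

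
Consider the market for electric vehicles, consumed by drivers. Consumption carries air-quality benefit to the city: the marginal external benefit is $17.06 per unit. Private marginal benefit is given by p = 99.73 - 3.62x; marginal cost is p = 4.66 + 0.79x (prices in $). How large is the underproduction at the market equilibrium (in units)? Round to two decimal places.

3.87 units

Market equilibrium (private): 4.66 + 0.79x = 99.73 - 3.62x → x_m = 21.5578.
Social marginal benefit = demand + MEB = 116.79 - 3.62x.
Set SMB = MC: 116.79 - 3.62x = 4.66 + 0.79x → x* = 25.4263.
Gap = |21.5578 − 25.4263| = 3.8685.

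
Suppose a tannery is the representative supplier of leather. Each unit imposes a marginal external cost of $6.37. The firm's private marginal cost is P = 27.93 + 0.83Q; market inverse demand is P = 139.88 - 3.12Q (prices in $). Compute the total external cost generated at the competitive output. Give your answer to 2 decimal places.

$180.54

Market equilibrium (private): 27.93 + 0.83Q = 139.88 - 3.12Q → Q_m = 28.3418.
Total external cost = MEC × Q_m = 6.37 × 28.3418 = 180.5373.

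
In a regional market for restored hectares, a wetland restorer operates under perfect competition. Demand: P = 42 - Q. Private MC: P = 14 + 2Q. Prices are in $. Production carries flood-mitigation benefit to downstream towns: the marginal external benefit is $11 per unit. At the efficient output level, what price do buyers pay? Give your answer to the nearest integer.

P = $29

Social marginal cost = private MC − MEB = 3 + 2Q.
Set SMC = demand: 3 + 2Q = 42 - Q → Q* = 13.0000.
Consumer price on the demand curve at Q*: 42 − 1×13.0000 = 29.0000.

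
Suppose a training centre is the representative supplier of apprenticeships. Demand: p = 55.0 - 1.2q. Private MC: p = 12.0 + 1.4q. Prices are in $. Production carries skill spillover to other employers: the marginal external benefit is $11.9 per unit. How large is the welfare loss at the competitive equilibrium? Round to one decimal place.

DWL = $27.2

Market equilibrium (private): 12.0 + 1.4q = 55.0 - 1.2q → q_m = 16.5385.
Social marginal cost = private MC − MEB = 0.1 + 1.4q.
Set SMC = demand: 0.1 + 1.4q = 55.0 - 1.2q → q* = 21.1154.
The welfare-loss triangle has base |q_m − q*| and height MEB(q_m) (the vertical gap between SMC and demand is zero at q* and MEB at q_m).
DWL = ½ × 4.5769 × 11.9000 = 27.2326.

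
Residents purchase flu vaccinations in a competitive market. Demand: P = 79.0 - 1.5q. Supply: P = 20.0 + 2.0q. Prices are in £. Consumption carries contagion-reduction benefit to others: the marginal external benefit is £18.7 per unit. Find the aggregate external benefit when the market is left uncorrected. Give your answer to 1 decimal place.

£315.2

Market equilibrium (private): 20.0 + 2.0q = 79.0 - 1.5q → q_m = 16.8571.
Total external benefit = MEB × q_m = 18.7 × 16.8571 = 315.2278.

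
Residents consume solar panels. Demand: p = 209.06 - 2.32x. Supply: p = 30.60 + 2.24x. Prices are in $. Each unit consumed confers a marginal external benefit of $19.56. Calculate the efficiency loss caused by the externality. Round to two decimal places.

Market equilibrium (private): 30.60 + 2.24x = 209.06 - 2.32x → x_m = 39.1360.
Social marginal benefit = demand + MEB = 228.62 - 2.32x.
Set SMB = MC: 228.62 - 2.32x = 30.60 + 2.24x → x* = 43.4254.
The loss is the area between SMB and MC from x* to x_m; with linear curves that's a triangle of height MEB(x_m).
DWL = ½ × 4.2894 × 19.5600 = 41.9503.

DWL = $41.95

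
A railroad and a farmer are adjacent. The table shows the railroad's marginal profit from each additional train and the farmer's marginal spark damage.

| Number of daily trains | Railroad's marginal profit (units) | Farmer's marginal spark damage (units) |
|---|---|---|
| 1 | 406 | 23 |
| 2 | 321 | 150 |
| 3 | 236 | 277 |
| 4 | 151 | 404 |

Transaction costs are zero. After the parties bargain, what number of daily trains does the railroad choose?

2

Bargaining reaches the level where marginal profit last exceeds marginal spark damage.
That holds through level 2 (321 ≥ 150) but not at 3 (236 < 277).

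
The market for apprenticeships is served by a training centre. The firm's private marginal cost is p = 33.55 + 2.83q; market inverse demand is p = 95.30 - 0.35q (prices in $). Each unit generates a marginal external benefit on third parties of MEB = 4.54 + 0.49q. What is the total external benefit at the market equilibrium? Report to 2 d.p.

$180.54

Market equilibrium (private): 33.55 + 2.83q = 95.30 - 0.35q → q_m = 19.4182.
Total external benefit = ∫₀^{q_m} (4.54 + 0.49q) dq = 4.54×19.4182 + ½×0.49×19.4182² = 180.5399.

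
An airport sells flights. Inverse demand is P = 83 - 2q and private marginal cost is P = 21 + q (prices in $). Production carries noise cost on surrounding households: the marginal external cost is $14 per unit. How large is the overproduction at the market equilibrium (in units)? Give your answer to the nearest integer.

5 units

Market equilibrium (private): 21 + q = 83 - 2q → q_m = 20.6667.
Social marginal cost = private MC + MEC = 35 + q.
Set SMC = demand: 35 + q = 83 - 2q → q* = 16.0000.
Gap = |20.6667 − 16.0000| = 4.6667.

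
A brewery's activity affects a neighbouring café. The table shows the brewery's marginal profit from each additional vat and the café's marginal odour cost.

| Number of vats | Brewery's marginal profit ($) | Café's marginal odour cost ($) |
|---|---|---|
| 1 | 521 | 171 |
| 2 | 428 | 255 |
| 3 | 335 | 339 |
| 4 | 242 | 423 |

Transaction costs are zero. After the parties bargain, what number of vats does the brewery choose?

2

Bargaining reaches the level where marginal profit last exceeds marginal odour cost.
That holds through level 2 (428 ≥ 255) but not at 3 (335 < 339).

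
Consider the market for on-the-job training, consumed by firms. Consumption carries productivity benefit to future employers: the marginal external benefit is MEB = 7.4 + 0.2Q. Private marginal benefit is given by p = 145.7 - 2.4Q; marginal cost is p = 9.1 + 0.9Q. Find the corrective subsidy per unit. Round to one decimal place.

subsidy = 16.7 per unit

Social marginal benefit = demand + MEB = 153.1 - 2.2Q.
Set SMB = MC: 153.1 - 2.2Q = 9.1 + 0.9Q → Q* = 46.4516.
The Pigouvian subsidy equals MEB at Q*: 7.4 + 0.2×46.4516 = 16.6903.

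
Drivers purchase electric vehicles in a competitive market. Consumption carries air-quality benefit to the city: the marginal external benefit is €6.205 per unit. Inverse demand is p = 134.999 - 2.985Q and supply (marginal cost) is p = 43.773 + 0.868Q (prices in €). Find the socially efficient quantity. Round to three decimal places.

Q* = 25.287

Social marginal benefit = demand + MEB = 141.204 - 2.985Q.
Set SMB = MC: 141.204 - 2.985Q = 43.773 + 0.868Q → Q* = 25.2870.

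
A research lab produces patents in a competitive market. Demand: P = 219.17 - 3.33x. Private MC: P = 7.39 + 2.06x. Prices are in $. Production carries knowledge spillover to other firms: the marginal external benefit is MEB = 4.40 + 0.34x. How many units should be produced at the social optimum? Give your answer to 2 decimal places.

Social marginal cost = private MC − MEB = 2.99 + 1.72x.
Set SMC = demand: 2.99 + 1.72x = 219.17 - 3.33x → x* = 42.8079.

x* = 42.81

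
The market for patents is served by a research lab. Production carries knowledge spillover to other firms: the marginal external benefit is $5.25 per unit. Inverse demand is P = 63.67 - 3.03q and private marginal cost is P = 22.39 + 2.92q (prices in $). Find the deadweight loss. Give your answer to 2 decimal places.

Market equilibrium (private): 22.39 + 2.92q = 63.67 - 3.03q → q_m = 6.9378.
Social marginal cost = private MC − MEB = 17.14 + 2.92q.
Set SMC = demand: 17.14 + 2.92q = 63.67 - 3.03q → q* = 7.8202.
Between q* and q_m the wedge demand − SMC runs linearly from 0 to MEB(q_m), so the loss is a triangle.
DWL = ½ × 0.8824 × 5.2500 = 2.3163.

DWL = $2.32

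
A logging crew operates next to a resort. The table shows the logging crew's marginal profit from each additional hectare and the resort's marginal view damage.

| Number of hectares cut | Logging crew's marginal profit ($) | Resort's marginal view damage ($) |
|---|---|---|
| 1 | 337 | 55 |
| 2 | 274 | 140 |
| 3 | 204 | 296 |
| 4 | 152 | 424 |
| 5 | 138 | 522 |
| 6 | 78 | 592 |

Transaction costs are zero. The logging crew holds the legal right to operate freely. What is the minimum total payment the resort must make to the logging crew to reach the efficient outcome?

$572

Left alone the logging crew would choose level 6 (marginal profit stays positive).
Efficient level: k* = 2 (marginal profit ≥ marginal view damage through 2).
The resort must at least cover the logging crew's forgone profit from cutting 6→2: 204 + 152 + 138 + 78 = 572.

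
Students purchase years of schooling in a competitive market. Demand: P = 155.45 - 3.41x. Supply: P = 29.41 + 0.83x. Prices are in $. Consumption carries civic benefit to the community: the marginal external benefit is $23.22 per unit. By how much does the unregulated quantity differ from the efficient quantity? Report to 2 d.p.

5.48 units

Market equilibrium (private): 29.41 + 0.83x = 155.45 - 3.41x → x_m = 29.7264.
Social marginal benefit = demand + MEB = 178.67 - 3.41x.
Set SMB = MC: 178.67 - 3.41x = 29.41 + 0.83x → x* = 35.2028.
Gap = |29.7264 − 35.2028| = 5.4764.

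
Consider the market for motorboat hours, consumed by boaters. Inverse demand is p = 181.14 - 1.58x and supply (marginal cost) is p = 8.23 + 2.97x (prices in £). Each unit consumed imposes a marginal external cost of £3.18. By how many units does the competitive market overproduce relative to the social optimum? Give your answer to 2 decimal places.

Market equilibrium (private): 8.23 + 2.97x = 181.14 - 1.58x → x_m = 38.0022.
Social marginal benefit = demand − MEC = 177.96 - 1.58x.
Set SMB = MC: 177.96 - 1.58x = 8.23 + 2.97x → x* = 37.3033.
Gap = |38.0022 − 37.3033| = 0.6989.

0.70 units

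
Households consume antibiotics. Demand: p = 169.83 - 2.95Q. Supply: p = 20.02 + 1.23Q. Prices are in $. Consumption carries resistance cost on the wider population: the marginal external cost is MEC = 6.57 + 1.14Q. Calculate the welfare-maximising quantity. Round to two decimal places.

Q* = 26.92

Social marginal benefit = demand − MEC = 163.26 - 4.09Q.
Set SMB = MC: 163.26 - 4.09Q = 20.02 + 1.23Q → Q* = 26.9248.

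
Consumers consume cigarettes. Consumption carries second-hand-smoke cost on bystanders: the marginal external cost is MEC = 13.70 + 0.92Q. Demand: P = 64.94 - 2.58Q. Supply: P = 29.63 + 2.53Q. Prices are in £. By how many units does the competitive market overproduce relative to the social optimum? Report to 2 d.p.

Market equilibrium (private): 29.63 + 2.53Q = 64.94 - 2.58Q → Q_m = 6.9100.
Social marginal benefit = demand − MEC = 51.24 - 3.50Q.
Set SMB = MC: 51.24 - 3.50Q = 29.63 + 2.53Q → Q* = 3.5837.
Gap = |6.9100 − 3.5837| = 3.3263.

3.33 units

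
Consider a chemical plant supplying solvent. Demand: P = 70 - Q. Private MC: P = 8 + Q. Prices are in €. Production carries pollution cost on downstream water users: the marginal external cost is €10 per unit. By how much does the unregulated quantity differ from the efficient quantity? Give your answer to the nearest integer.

Market equilibrium (private): 8 + Q = 70 - Q → Q_m = 31.0000.
Social marginal cost = private MC + MEC = 18 + Q.
Set SMC = demand: 18 + Q = 70 - Q → Q* = 26.0000.
Gap = |31.0000 − 26.0000| = 5.0000.

5 units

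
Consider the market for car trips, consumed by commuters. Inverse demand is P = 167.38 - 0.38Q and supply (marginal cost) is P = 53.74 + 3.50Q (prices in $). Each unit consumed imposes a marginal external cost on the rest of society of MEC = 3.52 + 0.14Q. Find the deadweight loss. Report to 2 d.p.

Market equilibrium (private): 53.74 + 3.50Q = 167.38 - 0.38Q → Q_m = 29.2887.
Social marginal benefit = demand − MEC = 163.86 - 0.52Q.
Set SMB = MC: 163.86 - 0.52Q = 53.74 + 3.50Q → Q* = 27.3930.
Height of the DWL triangle at Q_m is MC(Q_m) − SMB(Q_m) = MEC(Q_m) = 7.6204.
DWL = ½ × 1.8957 × 7.6204 = 7.2230.

DWL = $7.22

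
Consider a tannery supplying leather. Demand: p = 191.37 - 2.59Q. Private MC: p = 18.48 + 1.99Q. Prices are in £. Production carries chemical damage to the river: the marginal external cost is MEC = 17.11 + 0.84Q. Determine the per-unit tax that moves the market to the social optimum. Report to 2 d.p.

tax = £41.25 per unit

Social marginal cost = private MC + MEC = 35.59 + 2.83Q.
Set SMC = demand: 35.59 + 2.83Q = 191.37 - 2.59Q → Q* = 28.7417.
The Pigouvian tax equals MEC at Q*: 17.11 + 0.84×28.7417 = 41.2530.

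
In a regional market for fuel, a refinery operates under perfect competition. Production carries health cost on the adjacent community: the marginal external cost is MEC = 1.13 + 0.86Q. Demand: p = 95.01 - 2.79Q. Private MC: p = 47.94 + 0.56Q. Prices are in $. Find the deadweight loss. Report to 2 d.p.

DWL = $20.74

Market equilibrium (private): 47.94 + 0.56Q = 95.01 - 2.79Q → Q_m = 14.0507.
Social marginal cost = private MC + MEC = 49.07 + 1.42Q.
Set SMC = demand: 49.07 + 1.42Q = 95.01 - 2.79Q → Q* = 10.9121.
Height of the DWL triangle at Q_m is SMC(Q_m) − demand(Q_m) = MEC(Q_m) = 13.2136.
DWL = ½ × 3.1386 × 13.2136 = 20.7361.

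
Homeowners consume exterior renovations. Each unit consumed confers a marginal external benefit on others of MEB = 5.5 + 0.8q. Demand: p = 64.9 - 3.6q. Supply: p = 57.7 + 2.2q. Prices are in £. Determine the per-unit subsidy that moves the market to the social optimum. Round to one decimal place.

Social marginal benefit = demand + MEB = 70.4 - 2.8q.
Set SMB = MC: 70.4 - 2.8q = 57.7 + 2.2q → q* = 2.5400.
The Pigouvian subsidy equals MEB at q*: 5.5 + 0.8×2.5400 = 7.5320.

subsidy = £7.5 per unit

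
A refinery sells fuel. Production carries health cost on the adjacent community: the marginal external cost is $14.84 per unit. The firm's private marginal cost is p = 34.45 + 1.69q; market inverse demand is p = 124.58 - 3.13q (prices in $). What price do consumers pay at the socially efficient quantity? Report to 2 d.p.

Social marginal cost = private MC + MEC = 49.29 + 1.69q.
Set SMC = demand: 49.29 + 1.69q = 124.58 - 3.13q → q* = 15.6203.
Consumer price on the demand curve at q*: 124.58 − 3.13×15.6203 = 75.6885.

P = $75.69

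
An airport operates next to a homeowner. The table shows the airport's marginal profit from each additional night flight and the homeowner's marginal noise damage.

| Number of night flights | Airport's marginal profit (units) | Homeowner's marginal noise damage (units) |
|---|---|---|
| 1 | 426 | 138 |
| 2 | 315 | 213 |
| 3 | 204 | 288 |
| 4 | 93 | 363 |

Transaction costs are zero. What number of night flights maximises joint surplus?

Bargaining reaches the level where marginal profit last exceeds marginal noise damage.
That holds through level 2 (315 ≥ 213) but not at 3 (204 < 288).

2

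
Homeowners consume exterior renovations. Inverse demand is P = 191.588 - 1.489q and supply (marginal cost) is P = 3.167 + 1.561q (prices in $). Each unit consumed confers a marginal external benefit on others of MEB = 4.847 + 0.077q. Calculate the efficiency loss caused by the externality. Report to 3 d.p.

Market equilibrium (private): 3.167 + 1.561q = 191.588 - 1.489q → q_m = 61.7774.
Social marginal benefit = demand + MEB = 196.435 - 1.412q.
Set SMB = MC: 196.435 - 1.412q = 3.167 + 1.561q → q* = 65.0077.
The welfare-loss triangle has base |q_m − q*| and height MEB(q_m) (the vertical gap between SMB and MC is zero at q* and MEB at q_m).
DWL = ½ × 3.2303 × 9.6039 = 15.5117.

DWL = $15.512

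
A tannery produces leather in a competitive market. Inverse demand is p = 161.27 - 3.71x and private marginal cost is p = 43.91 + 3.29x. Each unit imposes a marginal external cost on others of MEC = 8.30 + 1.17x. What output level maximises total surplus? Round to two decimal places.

x* = 13.35

Social marginal cost = private MC + MEC = 52.21 + 4.46x.
Set SMC = demand: 52.21 + 4.46x = 161.27 - 3.71x → x* = 13.3488.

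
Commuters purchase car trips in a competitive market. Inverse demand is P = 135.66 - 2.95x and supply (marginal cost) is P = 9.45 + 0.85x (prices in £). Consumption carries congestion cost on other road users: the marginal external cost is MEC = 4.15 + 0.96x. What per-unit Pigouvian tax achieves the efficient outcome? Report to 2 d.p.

tax = £28.77 per unit

Social marginal benefit = demand − MEC = 131.51 - 3.91x.
Set SMB = MC: 131.51 - 3.91x = 9.45 + 0.85x → x* = 25.6429.
The Pigouvian tax equals MEC at x*: 4.15 + 0.96×25.6429 = 28.7672.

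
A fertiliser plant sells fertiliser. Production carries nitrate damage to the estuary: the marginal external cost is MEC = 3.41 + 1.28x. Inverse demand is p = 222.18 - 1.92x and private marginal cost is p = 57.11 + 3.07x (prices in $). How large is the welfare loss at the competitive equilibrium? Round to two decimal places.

Market equilibrium (private): 57.11 + 3.07x = 222.18 - 1.92x → x_m = 33.0802.
Social marginal cost = private MC + MEC = 60.52 + 4.35x.
Set SMC = demand: 60.52 + 4.35x = 222.18 - 1.92x → x* = 25.7831.
Height of the DWL triangle at x_m is SMC(x_m) − demand(x_m) = MEC(x_m) = 45.7526.
DWL = ½ × 7.2971 × 45.7526 = 166.9306.

DWL = $166.93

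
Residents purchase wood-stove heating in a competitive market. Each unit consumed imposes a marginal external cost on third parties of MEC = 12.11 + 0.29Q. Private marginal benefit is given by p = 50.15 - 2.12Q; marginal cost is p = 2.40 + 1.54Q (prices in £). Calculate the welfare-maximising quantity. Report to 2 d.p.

Q* = 9.02

Social marginal benefit = demand − MEC = 38.04 - 2.41Q.
Set SMB = MC: 38.04 - 2.41Q = 2.40 + 1.54Q → Q* = 9.0228.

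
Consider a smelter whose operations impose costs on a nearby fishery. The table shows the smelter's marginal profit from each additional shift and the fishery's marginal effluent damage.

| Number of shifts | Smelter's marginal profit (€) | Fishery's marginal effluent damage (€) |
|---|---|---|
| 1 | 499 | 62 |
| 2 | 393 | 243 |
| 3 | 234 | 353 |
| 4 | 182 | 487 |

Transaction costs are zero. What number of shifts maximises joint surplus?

2

Bargaining reaches the level where marginal profit last exceeds marginal effluent damage.
That holds through level 2 (393 ≥ 243) but not at 3 (234 < 353).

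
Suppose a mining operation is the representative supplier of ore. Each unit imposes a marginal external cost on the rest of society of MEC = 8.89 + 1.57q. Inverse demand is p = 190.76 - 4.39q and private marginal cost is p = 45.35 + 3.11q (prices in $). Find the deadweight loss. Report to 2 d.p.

DWL = $85.27

Market equilibrium (private): 45.35 + 3.11q = 190.76 - 4.39q → q_m = 19.3880.
Social marginal cost = private MC + MEC = 54.24 + 4.68q.
Set SMC = demand: 54.24 + 4.68q = 190.76 - 4.39q → q* = 15.0518.
The loss is the area between SMC and demand from q* to q_m; with linear curves that's a triangle of height MEC(q_m).
DWL = ½ × 4.3362 × 39.3292 = 85.2696.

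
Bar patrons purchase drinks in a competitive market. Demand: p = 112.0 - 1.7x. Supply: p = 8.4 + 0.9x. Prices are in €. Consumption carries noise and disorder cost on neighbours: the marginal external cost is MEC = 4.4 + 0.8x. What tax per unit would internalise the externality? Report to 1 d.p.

Social marginal benefit = demand − MEC = 107.6 - 2.5x.
Set SMB = MC: 107.6 - 2.5x = 8.4 + 0.9x → x* = 29.1765.
The Pigouvian tax equals MEC at x*: 4.4 + 0.8×29.1765 = 27.7412.

tax = €27.7 per unit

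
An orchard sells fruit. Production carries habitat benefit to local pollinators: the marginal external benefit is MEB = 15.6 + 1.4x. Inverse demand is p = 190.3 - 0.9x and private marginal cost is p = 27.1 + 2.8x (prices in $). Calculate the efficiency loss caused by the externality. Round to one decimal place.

DWL = $1300.7

Market equilibrium (private): 27.1 + 2.8x = 190.3 - 0.9x → x_m = 44.1081.
Social marginal cost = private MC − MEB = 11.5 + 1.4x.
Set SMC = demand: 11.5 + 1.4x = 190.3 - 0.9x → x* = 77.7391.
Height of the DWL triangle at x_m is demand(x_m) − SMC(x_m) = MEB(x_m) = 77.3514.
DWL = ½ × 33.6310 × 77.3514 = 1300.7025.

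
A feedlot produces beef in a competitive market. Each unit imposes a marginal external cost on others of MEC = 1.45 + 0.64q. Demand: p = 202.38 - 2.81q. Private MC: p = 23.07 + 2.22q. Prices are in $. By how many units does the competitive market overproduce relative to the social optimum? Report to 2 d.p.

Market equilibrium (private): 23.07 + 2.22q = 202.38 - 2.81q → q_m = 35.6481.
Social marginal cost = private MC + MEC = 24.52 + 2.86q.
Set SMC = demand: 24.52 + 2.86q = 202.38 - 2.81q → q* = 31.3686.
Gap = |35.6481 − 31.3686| = 4.2795.

4.28 units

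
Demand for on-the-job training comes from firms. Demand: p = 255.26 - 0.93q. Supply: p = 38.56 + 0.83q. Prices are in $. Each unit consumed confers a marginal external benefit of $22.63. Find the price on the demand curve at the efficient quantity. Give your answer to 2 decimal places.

Social marginal benefit = demand + MEB = 277.89 - 0.93q.
Set SMB = MC: 277.89 - 0.93q = 38.56 + 0.83q → q* = 135.9830.
Consumer price on the demand curve at q*: 255.26 − 0.93×135.9830 = 128.7958.

P = $128.80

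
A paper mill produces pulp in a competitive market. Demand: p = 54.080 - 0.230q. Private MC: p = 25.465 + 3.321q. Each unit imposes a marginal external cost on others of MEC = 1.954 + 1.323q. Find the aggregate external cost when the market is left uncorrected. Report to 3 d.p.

Market equilibrium (private): 25.465 + 3.321q = 54.080 - 0.230q → q_m = 8.0583.
Total external cost = ∫₀^{q_m} (1.954 + 1.323q) dq = 1.954×8.0583 + ½×1.323×8.0583² = 58.7012.

58.701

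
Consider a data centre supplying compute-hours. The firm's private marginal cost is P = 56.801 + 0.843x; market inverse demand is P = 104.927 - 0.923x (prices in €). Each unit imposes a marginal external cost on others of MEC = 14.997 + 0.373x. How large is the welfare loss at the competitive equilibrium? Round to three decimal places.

DWL = €147.993

Market equilibrium (private): 56.801 + 0.843x = 104.927 - 0.923x → x_m = 27.2514.
Social marginal cost = private MC + MEC = 71.798 + 1.216x.
Set SMC = demand: 71.798 + 1.216x = 104.927 - 0.923x → x* = 15.4881.
Height of the DWL triangle at x_m is SMC(x_m) − demand(x_m) = MEC(x_m) = 25.1618.
DWL = ½ × 11.7633 × 25.1618 = 147.9929.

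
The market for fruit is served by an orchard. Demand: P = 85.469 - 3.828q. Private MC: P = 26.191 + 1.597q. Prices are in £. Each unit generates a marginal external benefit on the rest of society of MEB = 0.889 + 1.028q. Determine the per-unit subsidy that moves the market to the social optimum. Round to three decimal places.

Social marginal cost = private MC − MEB = 25.302 + 0.569q.
Set SMC = demand: 25.302 + 0.569q = 85.469 - 3.828q → q* = 13.6836.
The Pigouvian subsidy equals MEB at q*: 0.889 + 1.028×13.6836 = 14.9557.

subsidy = £14.956 per unit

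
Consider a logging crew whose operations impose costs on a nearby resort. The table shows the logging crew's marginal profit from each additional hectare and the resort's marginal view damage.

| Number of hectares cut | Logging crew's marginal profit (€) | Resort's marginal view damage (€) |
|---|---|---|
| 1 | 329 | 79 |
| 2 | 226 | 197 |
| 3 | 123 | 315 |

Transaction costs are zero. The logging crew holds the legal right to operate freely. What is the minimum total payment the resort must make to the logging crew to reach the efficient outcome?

Left alone the logging crew would choose level 3 (marginal profit stays positive).
Efficient level: k* = 2 (marginal profit ≥ marginal view damage through 2).
The resort must at least cover the logging crew's forgone profit from cutting 3→2: 123 = 123.

€123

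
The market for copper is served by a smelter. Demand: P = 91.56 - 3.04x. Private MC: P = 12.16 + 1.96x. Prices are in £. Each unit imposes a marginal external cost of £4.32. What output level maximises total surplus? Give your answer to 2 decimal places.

Social marginal cost = private MC + MEC = 16.48 + 1.96x.
Set SMC = demand: 16.48 + 1.96x = 91.56 - 3.04x → x* = 15.0160.

x* = 15.02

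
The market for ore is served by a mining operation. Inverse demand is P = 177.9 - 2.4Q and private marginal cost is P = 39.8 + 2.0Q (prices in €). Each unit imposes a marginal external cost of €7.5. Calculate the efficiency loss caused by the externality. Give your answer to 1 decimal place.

Market equilibrium (private): 39.8 + 2.0Q = 177.9 - 2.4Q → Q_m = 31.3864.
Social marginal cost = private MC + MEC = 47.3 + 2.0Q.
Set SMC = demand: 47.3 + 2.0Q = 177.9 - 2.4Q → Q* = 29.6818.
Height of the DWL triangle at Q_m is SMC(Q_m) − demand(Q_m) = MEC(Q_m) = 7.5000.
DWL = ½ × 1.7046 × 7.5000 = 6.3923.

DWL = €6.4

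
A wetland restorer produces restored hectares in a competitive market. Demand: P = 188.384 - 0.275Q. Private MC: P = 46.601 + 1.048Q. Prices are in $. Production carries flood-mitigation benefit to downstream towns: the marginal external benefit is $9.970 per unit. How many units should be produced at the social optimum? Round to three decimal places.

Social marginal cost = private MC − MEB = 36.631 + 1.048Q.
Set SMC = demand: 36.631 + 1.048Q = 188.384 - 0.275Q → Q* = 114.7037.

Q* = 114.704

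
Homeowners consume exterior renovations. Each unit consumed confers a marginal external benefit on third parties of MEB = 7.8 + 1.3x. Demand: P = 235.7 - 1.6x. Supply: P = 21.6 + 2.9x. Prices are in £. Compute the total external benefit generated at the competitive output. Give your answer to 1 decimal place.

Market equilibrium (private): 21.6 + 2.9x = 235.7 - 1.6x → x_m = 47.5778.
Total external benefit = ∫₀^{x_m} (7.8 + 1.3x) dx = 7.8×47.5778 + ½×1.3×47.5778² = 1842.4774.

£1842.5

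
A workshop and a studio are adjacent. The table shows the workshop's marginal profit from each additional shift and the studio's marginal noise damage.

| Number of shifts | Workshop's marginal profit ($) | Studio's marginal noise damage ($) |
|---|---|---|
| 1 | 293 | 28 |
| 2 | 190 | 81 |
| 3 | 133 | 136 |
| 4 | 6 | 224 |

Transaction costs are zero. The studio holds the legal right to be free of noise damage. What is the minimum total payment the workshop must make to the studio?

Efficient level: marginal profit ≥ marginal noise damage through level 2, so k* = 2.
With the studio holding the right, the workshop must at least compensate total damage at k*: 28 + 81 = 109.

$109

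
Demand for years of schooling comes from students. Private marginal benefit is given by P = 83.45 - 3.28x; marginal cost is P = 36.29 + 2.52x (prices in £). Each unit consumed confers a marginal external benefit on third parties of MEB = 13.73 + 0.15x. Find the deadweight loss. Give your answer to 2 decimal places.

Market equilibrium (private): 36.29 + 2.52x = 83.45 - 3.28x → x_m = 8.1310.
Social marginal benefit = demand + MEB = 97.18 - 3.13x.
Set SMB = MC: 97.18 - 3.13x = 36.29 + 2.52x → x* = 10.7770.
The welfare-loss triangle has base |x_m − x*| and height MEB(x_m) (the vertical gap between SMB and MC is zero at x* and MEB at x_m).
DWL = ½ × 2.6460 × 14.9497 = 19.7785.

DWL = £19.78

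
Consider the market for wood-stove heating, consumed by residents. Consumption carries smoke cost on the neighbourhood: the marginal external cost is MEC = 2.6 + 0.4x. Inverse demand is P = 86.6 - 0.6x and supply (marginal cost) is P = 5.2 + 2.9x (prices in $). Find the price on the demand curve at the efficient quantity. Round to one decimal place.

P = $74.5

Social marginal benefit = demand − MEC = 84.0 - x.
Set SMB = MC: 84.0 - x = 5.2 + 2.9x → x* = 20.2051.
Consumer price on the demand curve at x*: 86.6 − 0.6×20.2051 = 74.4769.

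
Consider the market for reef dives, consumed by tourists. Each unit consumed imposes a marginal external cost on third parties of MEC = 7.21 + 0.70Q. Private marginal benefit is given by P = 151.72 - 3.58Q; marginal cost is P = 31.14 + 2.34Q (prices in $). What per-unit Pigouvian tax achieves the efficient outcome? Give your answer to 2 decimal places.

tax = $19.20 per unit

Social marginal benefit = demand − MEC = 144.51 - 4.28Q.
Set SMB = MC: 144.51 - 4.28Q = 31.14 + 2.34Q → Q* = 17.1254.
The Pigouvian tax equals MEC at Q*: 7.21 + 0.70×17.1254 = 19.1978.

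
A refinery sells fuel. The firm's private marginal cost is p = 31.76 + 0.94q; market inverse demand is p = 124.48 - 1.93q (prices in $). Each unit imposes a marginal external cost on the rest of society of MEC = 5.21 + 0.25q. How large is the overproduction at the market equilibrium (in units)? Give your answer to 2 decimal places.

4.26 units

Market equilibrium (private): 31.76 + 0.94q = 124.48 - 1.93q → q_m = 32.3066.
Social marginal cost = private MC + MEC = 36.97 + 1.19q.
Set SMC = demand: 36.97 + 1.19q = 124.48 - 1.93q → q* = 28.0481.
Gap = |32.3066 − 28.0481| = 4.2585.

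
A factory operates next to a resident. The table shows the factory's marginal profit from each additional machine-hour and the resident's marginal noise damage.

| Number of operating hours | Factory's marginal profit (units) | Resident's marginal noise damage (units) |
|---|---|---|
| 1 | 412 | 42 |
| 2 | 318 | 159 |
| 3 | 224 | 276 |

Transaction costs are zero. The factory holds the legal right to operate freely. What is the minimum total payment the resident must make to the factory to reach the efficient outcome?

Left alone the factory would choose level 3 (marginal profit stays positive).
Efficient level: k* = 2 (marginal profit ≥ marginal noise damage through 2).
The resident must at least cover the factory's forgone profit from cutting 3→2: 224 = 224.

224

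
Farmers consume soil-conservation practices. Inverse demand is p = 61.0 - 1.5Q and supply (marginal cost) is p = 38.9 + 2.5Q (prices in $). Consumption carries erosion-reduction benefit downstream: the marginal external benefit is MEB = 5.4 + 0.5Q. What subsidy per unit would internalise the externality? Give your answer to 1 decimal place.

Social marginal benefit = demand + MEB = 66.4 - Q.
Set SMB = MC: 66.4 - Q = 38.9 + 2.5Q → Q* = 7.8571.
The Pigouvian subsidy equals MEB at Q*: 5.4 + 0.5×7.8571 = 9.3286.

subsidy = $9.3 per unit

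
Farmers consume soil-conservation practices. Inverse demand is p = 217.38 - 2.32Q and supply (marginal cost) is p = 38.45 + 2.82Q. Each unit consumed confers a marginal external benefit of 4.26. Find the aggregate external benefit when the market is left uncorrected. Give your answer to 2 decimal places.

148.30

Market equilibrium (private): 38.45 + 2.82Q = 217.38 - 2.32Q → Q_m = 34.8113.
Total external benefit = MEB × Q_m = 4.26 × 34.8113 = 148.2961.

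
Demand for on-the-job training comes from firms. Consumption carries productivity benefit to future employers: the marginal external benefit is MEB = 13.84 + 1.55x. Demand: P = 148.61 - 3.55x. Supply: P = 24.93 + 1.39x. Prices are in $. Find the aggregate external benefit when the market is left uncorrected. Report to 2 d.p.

Market equilibrium (private): 24.93 + 1.39x = 148.61 - 3.55x → x_m = 25.0364.
Total external benefit = ∫₀^{x_m} (13.84 + 1.55x) dx = 13.84×25.0364 + ½×1.55×25.0364² = 832.2903.

$832.29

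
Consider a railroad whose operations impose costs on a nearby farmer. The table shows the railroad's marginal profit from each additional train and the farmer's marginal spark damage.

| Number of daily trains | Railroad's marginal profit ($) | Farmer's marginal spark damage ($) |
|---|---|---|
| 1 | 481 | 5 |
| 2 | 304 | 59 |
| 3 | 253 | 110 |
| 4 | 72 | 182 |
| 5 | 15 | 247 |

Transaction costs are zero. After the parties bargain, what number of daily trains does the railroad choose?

Bargaining reaches the level where marginal profit last exceeds marginal spark damage.
That holds through level 3 (253 ≥ 110) but not at 4 (72 < 182).

3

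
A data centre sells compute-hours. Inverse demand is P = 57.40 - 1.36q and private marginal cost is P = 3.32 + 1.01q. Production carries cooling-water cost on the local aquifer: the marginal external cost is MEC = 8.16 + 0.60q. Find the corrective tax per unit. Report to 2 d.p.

tax = 17.44 per unit

Social marginal cost = private MC + MEC = 11.48 + 1.61q.
Set SMC = demand: 11.48 + 1.61q = 57.40 - 1.36q → q* = 15.4613.
The Pigouvian tax equals MEC at q*: 8.16 + 0.60×15.4613 = 17.4368.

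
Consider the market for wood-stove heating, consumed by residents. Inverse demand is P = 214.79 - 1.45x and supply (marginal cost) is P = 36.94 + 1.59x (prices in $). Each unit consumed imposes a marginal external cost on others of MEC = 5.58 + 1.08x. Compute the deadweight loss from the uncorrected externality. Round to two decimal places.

DWL = $573.84

Market equilibrium (private): 36.94 + 1.59x = 214.79 - 1.45x → x_m = 58.5033.
Social marginal benefit = demand − MEC = 209.21 - 2.53x.
Set SMB = MC: 209.21 - 2.53x = 36.94 + 1.59x → x* = 41.8131.
Height of the DWL triangle at x_m is MC(x_m) − SMB(x_m) = MEC(x_m) = 68.7636.
DWL = ½ × 16.6902 × 68.7636 = 573.8391.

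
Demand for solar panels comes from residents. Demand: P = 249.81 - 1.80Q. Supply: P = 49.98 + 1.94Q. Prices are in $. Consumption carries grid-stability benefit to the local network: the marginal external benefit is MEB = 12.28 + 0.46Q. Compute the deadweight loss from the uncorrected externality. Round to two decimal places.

Market equilibrium (private): 49.98 + 1.94Q = 249.81 - 1.80Q → Q_m = 53.4305.
Social marginal benefit = demand + MEB = 262.09 - 1.34Q.
Set SMB = MC: 262.09 - 1.34Q = 49.98 + 1.94Q → Q* = 64.6677.
Height of the DWL triangle at Q_m is SMB(Q_m) − MC(Q_m) = MEB(Q_m) = 36.8580.
DWL = ½ × 11.2372 × 36.8580 = 207.0904.

DWL = $207.09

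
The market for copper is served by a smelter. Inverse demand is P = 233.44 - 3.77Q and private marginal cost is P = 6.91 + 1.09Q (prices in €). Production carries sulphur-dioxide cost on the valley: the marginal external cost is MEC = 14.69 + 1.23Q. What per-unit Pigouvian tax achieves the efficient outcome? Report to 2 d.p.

tax = €57.48 per unit

Social marginal cost = private MC + MEC = 21.60 + 2.32Q.
Set SMC = demand: 21.60 + 2.32Q = 233.44 - 3.77Q → Q* = 34.7849.
The Pigouvian tax equals MEC at Q*: 14.69 + 1.23×34.7849 = 57.4754.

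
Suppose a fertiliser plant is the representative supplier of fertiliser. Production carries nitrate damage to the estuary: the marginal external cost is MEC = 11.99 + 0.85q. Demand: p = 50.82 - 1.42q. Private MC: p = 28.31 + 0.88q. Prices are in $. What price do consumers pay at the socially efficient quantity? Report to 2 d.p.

P = $46.08

Social marginal cost = private MC + MEC = 40.30 + 1.73q.
Set SMC = demand: 40.30 + 1.73q = 50.82 - 1.42q → q* = 3.3397.
Consumer price on the demand curve at q*: 50.82 − 1.42×3.3397 = 46.0776.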